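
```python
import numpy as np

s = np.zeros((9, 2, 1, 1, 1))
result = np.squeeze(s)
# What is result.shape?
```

(9, 2)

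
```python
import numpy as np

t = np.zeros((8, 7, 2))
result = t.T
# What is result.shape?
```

(2, 7, 8)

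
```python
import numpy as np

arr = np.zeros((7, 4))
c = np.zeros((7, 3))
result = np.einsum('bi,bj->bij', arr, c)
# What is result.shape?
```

(7, 4, 3)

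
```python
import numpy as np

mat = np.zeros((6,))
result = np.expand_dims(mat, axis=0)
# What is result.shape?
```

(1, 6)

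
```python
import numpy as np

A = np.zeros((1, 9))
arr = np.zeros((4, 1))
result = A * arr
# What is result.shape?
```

(4, 9)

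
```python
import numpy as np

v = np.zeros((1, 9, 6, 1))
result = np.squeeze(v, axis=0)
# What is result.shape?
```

(9, 6, 1)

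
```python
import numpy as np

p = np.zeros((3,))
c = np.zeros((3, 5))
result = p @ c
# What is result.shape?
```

(5,)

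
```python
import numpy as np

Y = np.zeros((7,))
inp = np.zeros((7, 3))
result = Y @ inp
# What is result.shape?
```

(3,)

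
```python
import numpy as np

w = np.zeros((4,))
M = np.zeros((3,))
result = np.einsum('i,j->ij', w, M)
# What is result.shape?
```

(4, 3)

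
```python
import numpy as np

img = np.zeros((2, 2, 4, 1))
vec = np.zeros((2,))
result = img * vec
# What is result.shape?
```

(2, 2, 4, 2)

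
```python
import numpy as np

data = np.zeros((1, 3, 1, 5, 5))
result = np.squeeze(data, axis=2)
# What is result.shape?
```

(1, 3, 5, 5)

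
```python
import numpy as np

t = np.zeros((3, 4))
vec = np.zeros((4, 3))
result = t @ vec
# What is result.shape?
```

(3, 3)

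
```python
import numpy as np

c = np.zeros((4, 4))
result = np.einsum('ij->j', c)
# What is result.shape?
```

(4,)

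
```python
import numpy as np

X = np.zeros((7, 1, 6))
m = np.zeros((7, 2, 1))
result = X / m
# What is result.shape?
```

(7, 2, 6)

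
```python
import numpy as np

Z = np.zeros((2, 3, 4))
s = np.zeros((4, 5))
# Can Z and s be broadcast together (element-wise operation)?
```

No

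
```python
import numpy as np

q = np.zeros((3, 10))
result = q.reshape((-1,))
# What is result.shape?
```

(30,)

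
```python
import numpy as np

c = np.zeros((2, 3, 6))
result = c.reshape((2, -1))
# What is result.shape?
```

(2, 18)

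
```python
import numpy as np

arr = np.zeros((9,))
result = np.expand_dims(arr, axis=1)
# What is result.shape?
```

(9, 1)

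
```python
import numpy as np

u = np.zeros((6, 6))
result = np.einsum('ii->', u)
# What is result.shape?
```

()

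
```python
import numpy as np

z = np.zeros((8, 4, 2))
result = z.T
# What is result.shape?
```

(2, 4, 8)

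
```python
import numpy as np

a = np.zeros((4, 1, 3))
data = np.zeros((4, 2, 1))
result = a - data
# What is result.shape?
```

(4, 2, 3)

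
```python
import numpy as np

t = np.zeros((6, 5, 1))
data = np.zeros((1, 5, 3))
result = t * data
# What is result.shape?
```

(6, 5, 3)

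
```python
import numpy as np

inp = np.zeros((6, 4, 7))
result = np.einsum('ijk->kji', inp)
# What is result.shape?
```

(7, 4, 6)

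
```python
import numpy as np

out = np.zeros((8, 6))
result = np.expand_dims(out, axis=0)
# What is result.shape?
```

(1, 8, 6)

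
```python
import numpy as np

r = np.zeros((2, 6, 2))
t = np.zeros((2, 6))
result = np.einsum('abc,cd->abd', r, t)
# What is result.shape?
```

(2, 6, 6)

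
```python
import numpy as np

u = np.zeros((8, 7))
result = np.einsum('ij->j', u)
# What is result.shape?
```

(7,)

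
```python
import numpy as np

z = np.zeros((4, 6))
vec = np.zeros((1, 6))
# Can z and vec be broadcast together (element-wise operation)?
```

Yes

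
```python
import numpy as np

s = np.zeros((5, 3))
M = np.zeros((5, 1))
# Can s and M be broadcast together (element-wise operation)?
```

Yes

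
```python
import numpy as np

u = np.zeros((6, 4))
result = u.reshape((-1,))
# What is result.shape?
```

(24,)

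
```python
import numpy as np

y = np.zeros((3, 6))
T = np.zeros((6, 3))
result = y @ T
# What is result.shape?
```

(3, 3)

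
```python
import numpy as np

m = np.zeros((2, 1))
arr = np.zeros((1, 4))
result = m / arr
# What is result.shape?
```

(2, 4)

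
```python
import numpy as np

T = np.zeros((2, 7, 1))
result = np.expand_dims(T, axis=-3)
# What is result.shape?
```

(2, 1, 7, 1)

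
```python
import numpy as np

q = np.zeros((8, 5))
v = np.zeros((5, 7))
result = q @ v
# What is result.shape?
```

(8, 7)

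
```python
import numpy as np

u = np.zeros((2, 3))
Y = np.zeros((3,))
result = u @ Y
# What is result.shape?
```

(2,)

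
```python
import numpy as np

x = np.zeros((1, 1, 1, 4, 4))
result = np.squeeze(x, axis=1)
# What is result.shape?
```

(1, 1, 4, 4)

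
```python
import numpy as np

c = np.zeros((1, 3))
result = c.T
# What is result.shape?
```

(3, 1)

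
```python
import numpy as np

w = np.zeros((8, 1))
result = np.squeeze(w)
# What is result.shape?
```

(8,)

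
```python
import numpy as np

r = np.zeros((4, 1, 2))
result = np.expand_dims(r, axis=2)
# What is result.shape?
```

(4, 1, 1, 2)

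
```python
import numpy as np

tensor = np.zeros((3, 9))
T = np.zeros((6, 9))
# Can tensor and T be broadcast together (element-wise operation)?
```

No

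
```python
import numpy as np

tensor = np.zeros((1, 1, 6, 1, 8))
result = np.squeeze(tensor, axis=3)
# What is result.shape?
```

(1, 1, 6, 8)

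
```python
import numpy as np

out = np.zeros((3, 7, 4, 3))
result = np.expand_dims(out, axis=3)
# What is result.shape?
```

(3, 7, 4, 1, 3)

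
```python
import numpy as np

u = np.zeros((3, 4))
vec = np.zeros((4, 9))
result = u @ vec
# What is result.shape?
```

(3, 9)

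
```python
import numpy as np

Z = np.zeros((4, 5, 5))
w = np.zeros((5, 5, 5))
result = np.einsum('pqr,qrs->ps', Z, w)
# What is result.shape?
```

(4, 5)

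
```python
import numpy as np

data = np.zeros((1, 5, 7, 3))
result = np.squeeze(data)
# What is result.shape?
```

(5, 7, 3)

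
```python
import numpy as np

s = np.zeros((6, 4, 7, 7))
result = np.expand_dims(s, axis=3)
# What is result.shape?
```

(6, 4, 7, 1, 7)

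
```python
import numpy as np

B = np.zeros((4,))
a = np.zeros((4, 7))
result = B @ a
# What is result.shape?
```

(7,)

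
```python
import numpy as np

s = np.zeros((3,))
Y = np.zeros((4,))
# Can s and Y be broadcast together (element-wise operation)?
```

No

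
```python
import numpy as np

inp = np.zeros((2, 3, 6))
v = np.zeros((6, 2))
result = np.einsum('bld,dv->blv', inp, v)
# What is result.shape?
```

(2, 3, 2)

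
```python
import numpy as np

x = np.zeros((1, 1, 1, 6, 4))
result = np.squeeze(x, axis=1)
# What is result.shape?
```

(1, 1, 6, 4)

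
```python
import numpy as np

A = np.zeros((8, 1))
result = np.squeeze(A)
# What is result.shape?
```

(8,)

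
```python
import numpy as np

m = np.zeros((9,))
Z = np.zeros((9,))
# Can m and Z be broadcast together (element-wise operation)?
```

Yes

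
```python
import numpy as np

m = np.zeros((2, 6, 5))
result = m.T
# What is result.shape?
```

(5, 6, 2)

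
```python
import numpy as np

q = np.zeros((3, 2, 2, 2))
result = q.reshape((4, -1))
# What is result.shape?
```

(4, 6)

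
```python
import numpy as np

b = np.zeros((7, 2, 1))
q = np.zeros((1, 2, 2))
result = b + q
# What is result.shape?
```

(7, 2, 2)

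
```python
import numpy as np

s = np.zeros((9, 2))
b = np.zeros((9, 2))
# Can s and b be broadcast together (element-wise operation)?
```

Yes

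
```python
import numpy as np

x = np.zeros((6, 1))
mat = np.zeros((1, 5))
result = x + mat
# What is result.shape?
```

(6, 5)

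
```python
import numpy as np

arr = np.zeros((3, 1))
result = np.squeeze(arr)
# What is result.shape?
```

(3,)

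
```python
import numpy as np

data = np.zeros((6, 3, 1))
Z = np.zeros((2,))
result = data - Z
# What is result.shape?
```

(6, 3, 2)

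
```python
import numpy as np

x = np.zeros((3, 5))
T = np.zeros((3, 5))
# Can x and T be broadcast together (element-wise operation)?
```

Yes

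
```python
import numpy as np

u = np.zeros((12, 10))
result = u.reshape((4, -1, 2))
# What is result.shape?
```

(4, 15, 2)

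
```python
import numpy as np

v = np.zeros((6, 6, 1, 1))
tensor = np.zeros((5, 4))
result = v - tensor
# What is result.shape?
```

(6, 6, 5, 4)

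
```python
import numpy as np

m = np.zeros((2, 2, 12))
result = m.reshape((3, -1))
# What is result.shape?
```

(3, 16)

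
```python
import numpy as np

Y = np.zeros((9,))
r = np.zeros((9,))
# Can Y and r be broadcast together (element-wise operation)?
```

Yes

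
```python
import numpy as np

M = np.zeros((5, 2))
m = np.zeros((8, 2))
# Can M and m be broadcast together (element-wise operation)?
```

No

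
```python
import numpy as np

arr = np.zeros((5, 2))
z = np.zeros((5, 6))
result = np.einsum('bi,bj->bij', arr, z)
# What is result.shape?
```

(5, 2, 6)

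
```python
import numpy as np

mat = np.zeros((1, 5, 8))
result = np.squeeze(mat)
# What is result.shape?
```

(5, 8)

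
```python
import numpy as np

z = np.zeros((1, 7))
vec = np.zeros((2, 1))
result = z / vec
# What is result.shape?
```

(2, 7)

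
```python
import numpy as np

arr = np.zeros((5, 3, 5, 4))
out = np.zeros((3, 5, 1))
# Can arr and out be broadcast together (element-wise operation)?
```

Yes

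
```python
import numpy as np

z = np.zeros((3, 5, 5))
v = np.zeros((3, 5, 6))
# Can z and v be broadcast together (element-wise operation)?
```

No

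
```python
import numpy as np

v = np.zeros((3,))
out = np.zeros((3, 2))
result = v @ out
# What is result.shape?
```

(2,)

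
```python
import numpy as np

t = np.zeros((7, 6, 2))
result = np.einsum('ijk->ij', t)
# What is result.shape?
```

(7, 6)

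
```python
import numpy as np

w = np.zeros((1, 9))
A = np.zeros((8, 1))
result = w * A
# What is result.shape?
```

(8, 9)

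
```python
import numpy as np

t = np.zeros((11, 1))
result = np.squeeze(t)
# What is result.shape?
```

(11,)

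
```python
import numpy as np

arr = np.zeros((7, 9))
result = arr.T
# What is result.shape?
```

(9, 7)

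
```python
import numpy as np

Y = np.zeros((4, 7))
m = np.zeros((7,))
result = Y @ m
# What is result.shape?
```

(4,)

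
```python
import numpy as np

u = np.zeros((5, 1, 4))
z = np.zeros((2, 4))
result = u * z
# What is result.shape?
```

(5, 2, 4)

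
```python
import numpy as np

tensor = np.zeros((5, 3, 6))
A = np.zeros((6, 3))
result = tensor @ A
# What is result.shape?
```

(5, 3, 3)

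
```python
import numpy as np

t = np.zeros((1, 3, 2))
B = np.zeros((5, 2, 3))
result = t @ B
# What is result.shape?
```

(5, 3, 3)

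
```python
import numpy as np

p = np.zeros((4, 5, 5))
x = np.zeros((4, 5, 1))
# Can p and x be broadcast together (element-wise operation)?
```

Yes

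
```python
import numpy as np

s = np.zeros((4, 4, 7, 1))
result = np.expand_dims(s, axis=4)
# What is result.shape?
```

(4, 4, 7, 1, 1)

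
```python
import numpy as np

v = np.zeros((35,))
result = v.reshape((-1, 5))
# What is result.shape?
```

(7, 5)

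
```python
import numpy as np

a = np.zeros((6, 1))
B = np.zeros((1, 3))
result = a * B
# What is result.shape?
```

(6, 3)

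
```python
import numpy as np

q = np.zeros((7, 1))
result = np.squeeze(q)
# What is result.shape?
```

(7,)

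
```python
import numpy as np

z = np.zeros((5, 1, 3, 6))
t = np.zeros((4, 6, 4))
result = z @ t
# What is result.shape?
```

(5, 4, 3, 4)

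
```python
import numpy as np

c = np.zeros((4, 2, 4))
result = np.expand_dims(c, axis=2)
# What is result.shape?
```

(4, 2, 1, 4)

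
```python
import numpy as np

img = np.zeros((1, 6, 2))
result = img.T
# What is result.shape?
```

(2, 6, 1)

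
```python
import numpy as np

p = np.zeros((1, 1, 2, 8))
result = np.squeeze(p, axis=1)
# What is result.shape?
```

(1, 2, 8)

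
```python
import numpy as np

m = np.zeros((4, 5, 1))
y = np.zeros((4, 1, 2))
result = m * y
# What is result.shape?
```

(4, 5, 2)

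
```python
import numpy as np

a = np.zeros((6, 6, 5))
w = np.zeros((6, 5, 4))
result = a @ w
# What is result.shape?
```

(6, 6, 4)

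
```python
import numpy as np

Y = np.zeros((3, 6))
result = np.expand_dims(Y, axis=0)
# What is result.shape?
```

(1, 3, 6)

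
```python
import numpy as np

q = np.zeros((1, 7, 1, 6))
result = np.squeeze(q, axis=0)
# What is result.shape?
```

(7, 1, 6)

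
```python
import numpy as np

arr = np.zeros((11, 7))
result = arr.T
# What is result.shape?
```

(7, 11)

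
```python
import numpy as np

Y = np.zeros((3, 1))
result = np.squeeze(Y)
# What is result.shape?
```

(3,)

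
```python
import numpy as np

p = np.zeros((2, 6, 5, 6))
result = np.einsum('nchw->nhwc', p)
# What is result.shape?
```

(2, 5, 6, 6)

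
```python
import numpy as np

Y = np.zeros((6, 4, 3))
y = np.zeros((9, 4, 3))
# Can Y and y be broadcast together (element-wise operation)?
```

No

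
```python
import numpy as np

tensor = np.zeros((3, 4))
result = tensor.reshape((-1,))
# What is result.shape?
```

(12,)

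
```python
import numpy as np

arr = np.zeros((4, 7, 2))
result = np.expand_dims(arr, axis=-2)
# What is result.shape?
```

(4, 7, 1, 2)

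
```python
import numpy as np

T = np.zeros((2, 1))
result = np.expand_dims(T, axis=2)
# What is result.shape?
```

(2, 1, 1)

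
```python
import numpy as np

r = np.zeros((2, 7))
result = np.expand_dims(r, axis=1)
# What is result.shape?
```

(2, 1, 7)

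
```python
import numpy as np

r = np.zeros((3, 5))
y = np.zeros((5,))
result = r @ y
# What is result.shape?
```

(3,)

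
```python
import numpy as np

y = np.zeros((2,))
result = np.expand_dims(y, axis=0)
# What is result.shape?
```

(1, 2)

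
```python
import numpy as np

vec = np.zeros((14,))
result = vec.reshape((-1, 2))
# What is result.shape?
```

(7, 2)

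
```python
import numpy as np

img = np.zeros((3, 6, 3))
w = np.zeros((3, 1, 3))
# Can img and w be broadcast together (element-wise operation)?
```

Yes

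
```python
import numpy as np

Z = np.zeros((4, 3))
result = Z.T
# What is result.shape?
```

(3, 4)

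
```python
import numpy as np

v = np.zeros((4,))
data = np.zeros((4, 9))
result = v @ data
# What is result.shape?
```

(9,)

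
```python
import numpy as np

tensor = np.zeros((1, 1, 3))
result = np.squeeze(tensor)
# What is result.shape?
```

(3,)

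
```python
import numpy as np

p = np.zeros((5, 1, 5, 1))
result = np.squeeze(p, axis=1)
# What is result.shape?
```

(5, 5, 1)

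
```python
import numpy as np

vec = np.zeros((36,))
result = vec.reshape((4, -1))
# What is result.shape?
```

(4, 9)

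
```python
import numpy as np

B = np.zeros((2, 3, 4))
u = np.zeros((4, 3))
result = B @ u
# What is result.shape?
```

(2, 3, 3)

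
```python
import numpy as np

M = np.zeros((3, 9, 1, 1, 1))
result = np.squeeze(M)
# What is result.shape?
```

(3, 9)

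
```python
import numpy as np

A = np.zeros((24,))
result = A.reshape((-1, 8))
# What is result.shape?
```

(3, 8)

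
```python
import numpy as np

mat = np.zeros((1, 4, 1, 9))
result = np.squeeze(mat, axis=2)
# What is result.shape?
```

(1, 4, 9)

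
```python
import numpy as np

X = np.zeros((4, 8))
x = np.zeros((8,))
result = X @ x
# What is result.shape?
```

(4,)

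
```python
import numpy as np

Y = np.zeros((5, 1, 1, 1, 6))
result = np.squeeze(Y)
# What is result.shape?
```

(5, 6)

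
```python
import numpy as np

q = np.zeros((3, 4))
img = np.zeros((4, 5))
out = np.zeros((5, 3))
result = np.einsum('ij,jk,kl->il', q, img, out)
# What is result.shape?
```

(3, 3)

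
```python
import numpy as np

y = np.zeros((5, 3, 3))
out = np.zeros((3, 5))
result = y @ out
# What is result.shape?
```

(5, 3, 5)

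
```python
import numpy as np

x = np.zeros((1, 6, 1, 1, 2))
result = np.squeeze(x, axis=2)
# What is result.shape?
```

(1, 6, 1, 2)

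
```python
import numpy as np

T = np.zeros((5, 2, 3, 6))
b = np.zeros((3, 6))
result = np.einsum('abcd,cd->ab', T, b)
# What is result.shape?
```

(5, 2)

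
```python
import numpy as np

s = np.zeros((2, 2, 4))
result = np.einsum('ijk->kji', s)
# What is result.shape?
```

(4, 2, 2)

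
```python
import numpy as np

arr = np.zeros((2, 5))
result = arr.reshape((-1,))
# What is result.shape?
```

(10,)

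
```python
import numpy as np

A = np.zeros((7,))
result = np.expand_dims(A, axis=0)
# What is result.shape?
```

(1, 7)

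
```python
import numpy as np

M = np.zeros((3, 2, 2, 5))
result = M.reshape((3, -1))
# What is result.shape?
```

(3, 20)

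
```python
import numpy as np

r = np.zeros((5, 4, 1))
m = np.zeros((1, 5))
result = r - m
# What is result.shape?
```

(5, 4, 5)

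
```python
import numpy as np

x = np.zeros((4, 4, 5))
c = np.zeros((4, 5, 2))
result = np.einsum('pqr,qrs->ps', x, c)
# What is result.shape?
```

(4, 2)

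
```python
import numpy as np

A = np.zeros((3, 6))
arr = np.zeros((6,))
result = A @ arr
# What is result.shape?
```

(3,)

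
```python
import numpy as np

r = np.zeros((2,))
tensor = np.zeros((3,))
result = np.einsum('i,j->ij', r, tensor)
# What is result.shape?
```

(2, 3)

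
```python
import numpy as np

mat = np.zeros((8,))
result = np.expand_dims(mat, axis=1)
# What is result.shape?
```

(8, 1)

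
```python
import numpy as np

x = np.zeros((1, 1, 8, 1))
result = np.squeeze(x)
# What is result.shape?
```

(8,)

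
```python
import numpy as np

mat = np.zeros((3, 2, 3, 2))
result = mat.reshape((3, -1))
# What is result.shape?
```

(3, 12)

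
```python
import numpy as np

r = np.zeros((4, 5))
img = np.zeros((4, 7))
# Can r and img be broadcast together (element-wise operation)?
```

No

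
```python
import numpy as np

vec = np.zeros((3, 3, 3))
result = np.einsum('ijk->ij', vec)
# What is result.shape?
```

(3, 3)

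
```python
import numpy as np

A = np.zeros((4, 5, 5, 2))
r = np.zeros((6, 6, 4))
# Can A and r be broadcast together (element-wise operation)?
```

No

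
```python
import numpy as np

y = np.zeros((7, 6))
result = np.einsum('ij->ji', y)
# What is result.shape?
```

(6, 7)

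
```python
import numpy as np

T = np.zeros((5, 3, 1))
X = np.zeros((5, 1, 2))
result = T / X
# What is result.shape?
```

(5, 3, 2)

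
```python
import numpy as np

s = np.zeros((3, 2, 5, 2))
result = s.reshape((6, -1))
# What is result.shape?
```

(6, 10)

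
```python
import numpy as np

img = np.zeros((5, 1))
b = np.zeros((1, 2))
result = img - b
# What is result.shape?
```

(5, 2)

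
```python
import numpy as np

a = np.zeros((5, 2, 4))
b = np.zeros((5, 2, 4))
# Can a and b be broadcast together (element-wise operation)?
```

Yes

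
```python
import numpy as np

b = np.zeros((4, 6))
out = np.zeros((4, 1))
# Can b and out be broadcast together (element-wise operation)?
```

Yes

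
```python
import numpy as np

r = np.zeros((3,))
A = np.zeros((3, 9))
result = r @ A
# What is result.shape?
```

(9,)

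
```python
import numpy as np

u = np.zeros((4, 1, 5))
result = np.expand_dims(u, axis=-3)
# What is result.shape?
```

(4, 1, 1, 5)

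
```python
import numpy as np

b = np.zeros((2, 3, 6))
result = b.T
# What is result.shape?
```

(6, 3, 2)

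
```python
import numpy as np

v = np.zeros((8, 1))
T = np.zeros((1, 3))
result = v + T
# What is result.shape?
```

(8, 3)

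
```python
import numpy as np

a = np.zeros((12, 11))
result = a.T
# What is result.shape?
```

(11, 12)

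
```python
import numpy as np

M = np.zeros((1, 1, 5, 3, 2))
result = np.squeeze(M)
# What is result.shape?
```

(5, 3, 2)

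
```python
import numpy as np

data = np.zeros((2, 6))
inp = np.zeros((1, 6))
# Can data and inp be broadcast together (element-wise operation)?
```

Yes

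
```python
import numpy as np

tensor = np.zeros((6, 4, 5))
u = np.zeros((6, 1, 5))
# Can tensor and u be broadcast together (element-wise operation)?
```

Yes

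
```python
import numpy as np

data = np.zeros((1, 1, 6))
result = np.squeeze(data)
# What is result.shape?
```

(6,)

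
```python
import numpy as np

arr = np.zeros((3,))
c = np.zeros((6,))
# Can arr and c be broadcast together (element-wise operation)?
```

No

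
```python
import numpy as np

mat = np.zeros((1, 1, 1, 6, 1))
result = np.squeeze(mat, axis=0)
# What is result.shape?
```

(1, 1, 6, 1)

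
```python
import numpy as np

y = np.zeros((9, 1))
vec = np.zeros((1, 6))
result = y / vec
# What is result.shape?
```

(9, 6)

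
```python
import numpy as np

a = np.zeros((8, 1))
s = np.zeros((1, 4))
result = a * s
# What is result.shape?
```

(8, 4)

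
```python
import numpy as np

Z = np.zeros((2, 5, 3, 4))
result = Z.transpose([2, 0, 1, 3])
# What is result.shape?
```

(3, 2, 5, 4)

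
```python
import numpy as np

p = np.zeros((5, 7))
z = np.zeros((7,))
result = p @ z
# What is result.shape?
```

(5,)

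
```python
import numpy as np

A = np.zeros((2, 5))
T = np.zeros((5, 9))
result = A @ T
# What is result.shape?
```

(2, 9)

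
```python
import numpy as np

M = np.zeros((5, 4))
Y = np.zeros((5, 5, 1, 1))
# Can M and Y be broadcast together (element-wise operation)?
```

Yes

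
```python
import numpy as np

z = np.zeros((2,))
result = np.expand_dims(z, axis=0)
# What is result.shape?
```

(1, 2)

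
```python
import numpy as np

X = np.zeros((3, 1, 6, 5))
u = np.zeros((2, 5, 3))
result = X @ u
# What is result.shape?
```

(3, 2, 6, 3)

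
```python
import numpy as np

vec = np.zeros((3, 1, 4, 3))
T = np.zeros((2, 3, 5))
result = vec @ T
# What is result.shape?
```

(3, 2, 4, 5)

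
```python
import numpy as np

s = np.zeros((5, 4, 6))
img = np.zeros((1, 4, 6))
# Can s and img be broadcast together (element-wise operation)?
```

Yes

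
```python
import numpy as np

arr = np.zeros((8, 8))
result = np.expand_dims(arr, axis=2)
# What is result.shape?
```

(8, 8, 1)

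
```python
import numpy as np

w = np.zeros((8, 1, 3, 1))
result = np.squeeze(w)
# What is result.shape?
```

(8, 3)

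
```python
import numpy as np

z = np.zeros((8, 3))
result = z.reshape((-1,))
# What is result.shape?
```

(24,)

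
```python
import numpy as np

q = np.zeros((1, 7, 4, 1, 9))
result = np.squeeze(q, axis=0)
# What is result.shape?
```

(7, 4, 1, 9)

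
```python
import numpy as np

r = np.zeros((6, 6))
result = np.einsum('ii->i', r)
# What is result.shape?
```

(6,)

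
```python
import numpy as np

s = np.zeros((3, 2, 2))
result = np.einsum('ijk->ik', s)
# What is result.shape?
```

(3, 2)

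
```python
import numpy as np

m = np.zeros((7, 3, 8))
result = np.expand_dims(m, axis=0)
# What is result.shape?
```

(1, 7, 3, 8)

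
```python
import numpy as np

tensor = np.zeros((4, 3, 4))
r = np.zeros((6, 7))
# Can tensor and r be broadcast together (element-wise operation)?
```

No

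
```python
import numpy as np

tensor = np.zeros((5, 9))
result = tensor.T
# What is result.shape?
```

(9, 5)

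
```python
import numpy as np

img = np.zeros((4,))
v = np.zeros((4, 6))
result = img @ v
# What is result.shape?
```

(6,)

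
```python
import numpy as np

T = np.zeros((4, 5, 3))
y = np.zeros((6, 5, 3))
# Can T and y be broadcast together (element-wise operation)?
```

No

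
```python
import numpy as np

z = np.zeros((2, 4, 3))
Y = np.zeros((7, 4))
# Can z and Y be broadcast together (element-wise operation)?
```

No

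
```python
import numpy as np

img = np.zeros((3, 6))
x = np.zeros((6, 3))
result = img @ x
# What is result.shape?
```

(3, 3)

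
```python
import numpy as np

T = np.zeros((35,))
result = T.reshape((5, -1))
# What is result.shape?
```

(5, 7)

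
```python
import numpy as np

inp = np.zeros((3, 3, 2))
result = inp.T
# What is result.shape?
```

(2, 3, 3)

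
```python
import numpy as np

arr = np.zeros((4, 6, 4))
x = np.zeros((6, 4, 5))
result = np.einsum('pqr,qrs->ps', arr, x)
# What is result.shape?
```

(4, 5)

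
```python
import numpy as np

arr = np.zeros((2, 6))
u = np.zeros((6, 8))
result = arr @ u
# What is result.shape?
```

(2, 8)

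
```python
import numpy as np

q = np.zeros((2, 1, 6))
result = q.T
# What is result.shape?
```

(6, 1, 2)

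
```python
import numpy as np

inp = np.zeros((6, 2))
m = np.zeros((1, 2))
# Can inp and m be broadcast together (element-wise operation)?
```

Yes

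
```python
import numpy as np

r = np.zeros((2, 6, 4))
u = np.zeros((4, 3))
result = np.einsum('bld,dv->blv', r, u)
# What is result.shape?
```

(2, 6, 3)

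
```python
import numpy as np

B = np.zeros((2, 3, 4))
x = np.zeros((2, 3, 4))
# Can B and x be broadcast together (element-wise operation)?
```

Yes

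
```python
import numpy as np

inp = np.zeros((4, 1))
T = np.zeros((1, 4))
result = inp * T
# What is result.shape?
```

(4, 4)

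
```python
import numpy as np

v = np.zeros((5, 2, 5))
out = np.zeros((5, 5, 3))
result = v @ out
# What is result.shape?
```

(5, 2, 3)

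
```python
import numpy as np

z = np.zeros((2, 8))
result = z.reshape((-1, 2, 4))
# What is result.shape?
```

(2, 2, 4)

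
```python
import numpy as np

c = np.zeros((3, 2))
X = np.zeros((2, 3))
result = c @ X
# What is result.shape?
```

(3, 3)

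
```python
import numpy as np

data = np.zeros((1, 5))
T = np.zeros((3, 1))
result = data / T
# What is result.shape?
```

(3, 5)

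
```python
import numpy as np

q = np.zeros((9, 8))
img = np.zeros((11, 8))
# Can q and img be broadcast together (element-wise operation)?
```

No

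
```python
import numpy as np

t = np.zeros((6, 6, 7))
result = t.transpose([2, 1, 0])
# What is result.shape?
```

(7, 6, 6)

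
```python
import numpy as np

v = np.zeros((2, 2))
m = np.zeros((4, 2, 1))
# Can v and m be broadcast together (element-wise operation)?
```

Yes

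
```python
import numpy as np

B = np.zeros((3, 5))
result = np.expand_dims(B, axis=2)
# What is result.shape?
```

(3, 5, 1)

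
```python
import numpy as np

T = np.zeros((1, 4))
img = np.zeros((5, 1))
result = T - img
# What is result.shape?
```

(5, 4)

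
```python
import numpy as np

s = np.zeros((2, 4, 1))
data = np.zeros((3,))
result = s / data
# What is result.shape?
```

(2, 4, 3)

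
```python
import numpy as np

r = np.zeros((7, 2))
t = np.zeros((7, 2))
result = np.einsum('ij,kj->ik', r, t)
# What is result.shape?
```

(7, 7)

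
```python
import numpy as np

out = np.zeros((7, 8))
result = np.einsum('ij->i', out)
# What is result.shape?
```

(7,)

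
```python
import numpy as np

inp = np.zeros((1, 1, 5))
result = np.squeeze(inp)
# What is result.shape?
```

(5,)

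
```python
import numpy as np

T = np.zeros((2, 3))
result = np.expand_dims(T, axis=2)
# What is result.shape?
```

(2, 3, 1)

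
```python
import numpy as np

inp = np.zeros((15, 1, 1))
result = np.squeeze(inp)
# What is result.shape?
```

(15,)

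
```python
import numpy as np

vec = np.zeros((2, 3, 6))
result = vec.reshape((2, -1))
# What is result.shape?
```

(2, 18)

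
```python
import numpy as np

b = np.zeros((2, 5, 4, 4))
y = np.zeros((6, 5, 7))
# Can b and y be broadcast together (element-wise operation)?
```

No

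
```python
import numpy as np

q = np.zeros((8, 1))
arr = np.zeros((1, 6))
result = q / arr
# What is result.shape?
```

(8, 6)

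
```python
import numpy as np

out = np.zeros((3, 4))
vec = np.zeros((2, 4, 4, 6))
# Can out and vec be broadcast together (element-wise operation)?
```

No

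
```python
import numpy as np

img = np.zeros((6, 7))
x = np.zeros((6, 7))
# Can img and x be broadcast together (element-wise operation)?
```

Yes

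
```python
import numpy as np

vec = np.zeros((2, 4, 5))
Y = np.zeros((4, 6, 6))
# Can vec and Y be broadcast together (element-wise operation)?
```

No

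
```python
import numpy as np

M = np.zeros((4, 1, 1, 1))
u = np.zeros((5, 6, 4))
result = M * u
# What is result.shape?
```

(4, 5, 6, 4)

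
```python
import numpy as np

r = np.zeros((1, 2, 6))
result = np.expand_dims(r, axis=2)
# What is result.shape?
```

(1, 2, 1, 6)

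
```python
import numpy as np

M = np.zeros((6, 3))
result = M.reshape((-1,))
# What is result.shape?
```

(18,)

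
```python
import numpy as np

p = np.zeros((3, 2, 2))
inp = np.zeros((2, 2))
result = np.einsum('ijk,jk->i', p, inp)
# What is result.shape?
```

(3,)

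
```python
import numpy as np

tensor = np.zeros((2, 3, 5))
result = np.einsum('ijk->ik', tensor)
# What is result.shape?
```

(2, 5)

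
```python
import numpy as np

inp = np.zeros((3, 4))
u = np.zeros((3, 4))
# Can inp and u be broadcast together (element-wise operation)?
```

Yes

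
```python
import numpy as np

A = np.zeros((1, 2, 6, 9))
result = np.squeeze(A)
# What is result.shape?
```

(2, 6, 9)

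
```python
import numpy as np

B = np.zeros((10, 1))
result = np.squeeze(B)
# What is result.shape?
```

(10,)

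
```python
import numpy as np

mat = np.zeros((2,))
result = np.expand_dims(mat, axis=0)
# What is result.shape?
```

(1, 2)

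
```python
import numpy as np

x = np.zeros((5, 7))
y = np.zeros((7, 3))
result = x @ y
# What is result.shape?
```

(5, 3)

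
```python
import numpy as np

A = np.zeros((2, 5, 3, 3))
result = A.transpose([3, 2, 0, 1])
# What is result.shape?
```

(3, 3, 2, 5)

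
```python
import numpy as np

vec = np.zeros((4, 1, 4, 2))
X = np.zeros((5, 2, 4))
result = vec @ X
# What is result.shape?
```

(4, 5, 4, 4)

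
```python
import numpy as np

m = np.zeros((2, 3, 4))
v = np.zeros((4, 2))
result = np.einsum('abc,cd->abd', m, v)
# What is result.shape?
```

(2, 3, 2)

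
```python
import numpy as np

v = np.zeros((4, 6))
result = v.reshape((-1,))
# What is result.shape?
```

(24,)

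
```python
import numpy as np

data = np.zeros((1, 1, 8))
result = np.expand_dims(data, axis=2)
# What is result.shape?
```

(1, 1, 1, 8)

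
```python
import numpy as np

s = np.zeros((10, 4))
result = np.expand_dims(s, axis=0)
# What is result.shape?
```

(1, 10, 4)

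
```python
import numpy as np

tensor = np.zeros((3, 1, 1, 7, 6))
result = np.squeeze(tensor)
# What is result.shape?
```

(3, 7, 6)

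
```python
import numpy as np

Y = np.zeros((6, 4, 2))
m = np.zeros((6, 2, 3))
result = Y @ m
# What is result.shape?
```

(6, 4, 3)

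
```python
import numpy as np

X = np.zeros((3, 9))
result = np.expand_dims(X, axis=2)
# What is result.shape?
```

(3, 9, 1)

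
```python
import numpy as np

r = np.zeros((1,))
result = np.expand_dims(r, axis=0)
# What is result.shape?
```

(1, 1)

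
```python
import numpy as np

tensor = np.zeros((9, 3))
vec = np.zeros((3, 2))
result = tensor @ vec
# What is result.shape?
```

(9, 2)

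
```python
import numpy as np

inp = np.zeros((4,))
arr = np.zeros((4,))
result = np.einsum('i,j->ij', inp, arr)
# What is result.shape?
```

(4, 4)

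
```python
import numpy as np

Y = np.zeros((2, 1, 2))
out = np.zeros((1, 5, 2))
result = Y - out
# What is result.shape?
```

(2, 5, 2)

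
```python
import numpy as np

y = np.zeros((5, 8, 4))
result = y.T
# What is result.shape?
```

(4, 8, 5)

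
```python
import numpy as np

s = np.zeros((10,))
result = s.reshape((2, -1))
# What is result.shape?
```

(2, 5)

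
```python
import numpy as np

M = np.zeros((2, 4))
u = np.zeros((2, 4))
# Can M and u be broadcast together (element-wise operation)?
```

Yes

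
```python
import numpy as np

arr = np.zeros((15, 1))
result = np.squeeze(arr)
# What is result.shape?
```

(15,)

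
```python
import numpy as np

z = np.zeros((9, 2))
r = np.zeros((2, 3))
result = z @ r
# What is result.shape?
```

(9, 3)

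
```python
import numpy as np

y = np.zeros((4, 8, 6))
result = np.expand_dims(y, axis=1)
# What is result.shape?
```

(4, 1, 8, 6)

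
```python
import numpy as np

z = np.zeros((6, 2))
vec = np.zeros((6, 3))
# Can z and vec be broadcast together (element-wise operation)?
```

No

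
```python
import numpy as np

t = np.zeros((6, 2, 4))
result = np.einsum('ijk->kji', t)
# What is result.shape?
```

(4, 2, 6)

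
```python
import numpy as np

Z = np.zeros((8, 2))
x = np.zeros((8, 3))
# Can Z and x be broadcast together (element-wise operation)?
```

No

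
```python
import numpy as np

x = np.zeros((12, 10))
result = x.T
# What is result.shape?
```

(10, 12)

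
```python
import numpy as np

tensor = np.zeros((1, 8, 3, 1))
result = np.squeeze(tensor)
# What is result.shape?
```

(8, 3)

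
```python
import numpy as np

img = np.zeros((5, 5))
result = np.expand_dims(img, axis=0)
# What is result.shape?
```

(1, 5, 5)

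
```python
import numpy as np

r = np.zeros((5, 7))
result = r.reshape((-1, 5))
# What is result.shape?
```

(7, 5)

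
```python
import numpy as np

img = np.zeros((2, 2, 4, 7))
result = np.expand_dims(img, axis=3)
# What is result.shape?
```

(2, 2, 4, 1, 7)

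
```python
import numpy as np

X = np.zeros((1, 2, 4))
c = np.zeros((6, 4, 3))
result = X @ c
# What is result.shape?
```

(6, 2, 3)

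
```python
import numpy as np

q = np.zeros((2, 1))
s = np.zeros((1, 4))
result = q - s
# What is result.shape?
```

(2, 4)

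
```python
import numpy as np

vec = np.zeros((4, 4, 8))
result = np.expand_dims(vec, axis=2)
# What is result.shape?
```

(4, 4, 1, 8)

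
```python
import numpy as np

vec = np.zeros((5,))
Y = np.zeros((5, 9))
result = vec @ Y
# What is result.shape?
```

(9,)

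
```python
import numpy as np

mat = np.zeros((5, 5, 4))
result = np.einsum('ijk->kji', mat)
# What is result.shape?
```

(4, 5, 5)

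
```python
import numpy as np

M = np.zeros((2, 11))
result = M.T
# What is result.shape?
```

(11, 2)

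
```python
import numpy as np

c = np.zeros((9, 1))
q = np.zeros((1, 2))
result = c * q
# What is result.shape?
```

(9, 2)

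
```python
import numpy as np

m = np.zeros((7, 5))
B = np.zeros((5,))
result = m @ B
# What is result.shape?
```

(7,)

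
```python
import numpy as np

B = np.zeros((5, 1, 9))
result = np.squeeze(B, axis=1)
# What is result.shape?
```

(5, 9)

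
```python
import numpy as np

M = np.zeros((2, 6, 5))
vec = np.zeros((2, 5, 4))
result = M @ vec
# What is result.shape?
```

(2, 6, 4)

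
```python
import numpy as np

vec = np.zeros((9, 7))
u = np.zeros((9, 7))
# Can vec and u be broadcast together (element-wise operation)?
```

Yes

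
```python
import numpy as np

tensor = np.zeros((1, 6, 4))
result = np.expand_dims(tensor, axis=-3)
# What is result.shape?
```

(1, 1, 6, 4)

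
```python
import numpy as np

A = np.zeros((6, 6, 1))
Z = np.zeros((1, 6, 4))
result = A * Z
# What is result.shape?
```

(6, 6, 4)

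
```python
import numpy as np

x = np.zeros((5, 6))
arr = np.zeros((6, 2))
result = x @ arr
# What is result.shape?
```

(5, 2)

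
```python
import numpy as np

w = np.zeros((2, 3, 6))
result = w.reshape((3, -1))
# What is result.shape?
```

(3, 12)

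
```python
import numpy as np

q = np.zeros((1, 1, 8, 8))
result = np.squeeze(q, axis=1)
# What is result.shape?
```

(1, 8, 8)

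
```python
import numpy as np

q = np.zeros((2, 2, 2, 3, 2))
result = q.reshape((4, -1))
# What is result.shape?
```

(4, 12)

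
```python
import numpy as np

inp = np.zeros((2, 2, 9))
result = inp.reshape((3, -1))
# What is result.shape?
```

(3, 12)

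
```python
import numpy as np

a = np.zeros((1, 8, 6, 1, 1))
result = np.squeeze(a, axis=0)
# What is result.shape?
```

(8, 6, 1, 1)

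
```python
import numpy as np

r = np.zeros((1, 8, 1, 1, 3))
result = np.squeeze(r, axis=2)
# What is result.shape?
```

(1, 8, 1, 3)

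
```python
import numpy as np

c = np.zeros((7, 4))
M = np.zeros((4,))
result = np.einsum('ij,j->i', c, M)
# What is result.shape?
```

(7,)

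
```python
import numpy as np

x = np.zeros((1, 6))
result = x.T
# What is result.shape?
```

(6, 1)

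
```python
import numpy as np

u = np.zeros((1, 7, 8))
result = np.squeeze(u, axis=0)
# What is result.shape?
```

(7, 8)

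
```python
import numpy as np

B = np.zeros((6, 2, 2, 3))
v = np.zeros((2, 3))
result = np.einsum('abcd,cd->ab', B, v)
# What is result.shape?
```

(6, 2)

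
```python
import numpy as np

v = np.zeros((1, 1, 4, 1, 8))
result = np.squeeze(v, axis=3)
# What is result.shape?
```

(1, 1, 4, 8)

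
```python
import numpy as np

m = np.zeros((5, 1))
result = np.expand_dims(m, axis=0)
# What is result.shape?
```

(1, 5, 1)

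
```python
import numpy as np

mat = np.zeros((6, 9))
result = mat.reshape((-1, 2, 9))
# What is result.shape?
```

(3, 2, 9)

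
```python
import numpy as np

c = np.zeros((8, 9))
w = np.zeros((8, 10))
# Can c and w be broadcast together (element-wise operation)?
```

No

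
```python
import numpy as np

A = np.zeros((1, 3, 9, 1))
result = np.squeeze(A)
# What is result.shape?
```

(3, 9)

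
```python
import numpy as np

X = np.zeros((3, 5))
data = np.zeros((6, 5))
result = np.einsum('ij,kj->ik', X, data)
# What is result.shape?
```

(3, 6)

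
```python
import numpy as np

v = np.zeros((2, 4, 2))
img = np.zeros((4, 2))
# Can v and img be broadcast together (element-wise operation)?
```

Yes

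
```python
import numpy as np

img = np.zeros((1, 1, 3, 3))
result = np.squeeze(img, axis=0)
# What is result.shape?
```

(1, 3, 3)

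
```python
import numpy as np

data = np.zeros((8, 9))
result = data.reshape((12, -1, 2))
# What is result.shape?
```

(12, 3, 2)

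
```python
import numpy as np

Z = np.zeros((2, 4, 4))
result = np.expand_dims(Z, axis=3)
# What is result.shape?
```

(2, 4, 4, 1)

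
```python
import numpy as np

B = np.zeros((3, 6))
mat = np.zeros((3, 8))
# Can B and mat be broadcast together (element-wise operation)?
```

No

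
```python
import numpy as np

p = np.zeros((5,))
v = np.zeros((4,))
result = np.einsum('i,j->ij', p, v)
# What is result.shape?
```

(5, 4)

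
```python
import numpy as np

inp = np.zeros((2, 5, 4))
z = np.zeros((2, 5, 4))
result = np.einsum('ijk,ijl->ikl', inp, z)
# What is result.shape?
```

(2, 4, 4)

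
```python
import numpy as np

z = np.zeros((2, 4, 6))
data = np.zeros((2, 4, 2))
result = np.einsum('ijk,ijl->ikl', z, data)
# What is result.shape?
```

(2, 6, 2)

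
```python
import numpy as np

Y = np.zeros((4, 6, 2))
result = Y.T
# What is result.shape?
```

(2, 6, 4)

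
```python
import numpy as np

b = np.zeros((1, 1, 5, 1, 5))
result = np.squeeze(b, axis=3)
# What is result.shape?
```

(1, 1, 5, 5)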